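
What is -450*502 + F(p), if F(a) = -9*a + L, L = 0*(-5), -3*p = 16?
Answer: -225852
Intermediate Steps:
p = -16/3 (p = -⅓*16 = -16/3 ≈ -5.3333)
L = 0
F(a) = -9*a (F(a) = -9*a + 0 = -9*a)
-450*502 + F(p) = -450*502 - 9*(-16/3) = -225900 + 48 = -225852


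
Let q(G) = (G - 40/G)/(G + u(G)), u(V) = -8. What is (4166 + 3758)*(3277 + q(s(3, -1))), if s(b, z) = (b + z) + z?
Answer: 26011096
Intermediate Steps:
s(b, z) = b + 2*z
q(G) = (G - 40/G)/(-8 + G) (q(G) = (G - 40/G)/(G - 8) = (G - 40/G)/(-8 + G))
(4166 + 3758)*(3277 + q(s(3, -1))) = (4166 + 3758)*(3277 + (-40 + (3 + 2*(-1))**2)/((3 + 2*(-1))*(-8 + (3 + 2*(-1))))) = 7924*(3277 + (-40 + (3 - 2)**2)/((3 - 2)*(-8 + (3 - 2)))) = 7924*(3277 + (-40 + 1**2)/(1*(-8 + 1))) = 7924*(3277 + 1*(-40 + 1)/(-7)) = 7924*(3277 + 1*(-1/7)*(-39)) = 7924*(3277 + 39/7) = 7924*(22978/7) = 26011096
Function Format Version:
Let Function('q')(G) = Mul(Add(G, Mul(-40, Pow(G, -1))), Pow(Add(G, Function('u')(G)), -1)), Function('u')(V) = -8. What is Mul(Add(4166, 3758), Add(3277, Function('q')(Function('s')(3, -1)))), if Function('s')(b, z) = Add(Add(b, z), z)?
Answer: 26011096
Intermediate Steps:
Function('s')(b, z) = Add(b, Mul(2, z))
Function('q')(G) = Mul(Pow(Add(-8, G), -1), Add(G, Mul(-40, Pow(G, -1)))) (Function('q')(G) = Mul(Add(G, Mul(-40, Pow(G, -1))), Pow(Add(G, -8), -1)) = Mul(Add(G, Mul(-40, Pow(G, -1))), Pow(Add(-8, G), -1)) = Mul(Pow(Add(-8, G), -1), Add(G, Mul(-40, Pow(G, -1)))))
Mul(Add(4166, 3758), Add(3277, Function('q')(Function('s')(3, -1)))) = Mul(Add(4166, 3758), Add(3277, Mul(Pow(Add(3, Mul(2, -1)), -1), Pow(Add(-8, Add(3, Mul(2, -1))), -1), Add(-40, Pow(Add(3, Mul(2, -1)), 2))))) = Mul(7924, Add(3277, Mul(Pow(Add(3, -2), -1), Pow(Add(-8, Add(3, -2)), -1), Add(-40, Pow(Add(3, -2), 2))))) = Mul(7924, Add(3277, Mul(Pow(1, -1), Pow(Add(-8, 1), -1), Add(-40, Pow(1, 2))))) = Mul(7924, Add(3277, Mul(1, Pow(-7, -1), Add(-40, 1)))) = Mul(7924, Add(3277, Mul(1, Rational(-1, 7), -39))) = Mul(7924, Add(3277, Rational(39, 7))) = Mul(7924, Rational(22978, 7)) = 26011096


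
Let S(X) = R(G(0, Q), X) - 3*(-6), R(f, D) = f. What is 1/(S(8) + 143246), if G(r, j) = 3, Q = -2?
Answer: 1/143267 ≈ 6.9800e-6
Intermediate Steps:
S(X) = 21 (S(X) = 3 - 3*(-6) = 3 + 18 = 21)
1/(S(8) + 143246) = 1/(21 + 143246) = 1/143267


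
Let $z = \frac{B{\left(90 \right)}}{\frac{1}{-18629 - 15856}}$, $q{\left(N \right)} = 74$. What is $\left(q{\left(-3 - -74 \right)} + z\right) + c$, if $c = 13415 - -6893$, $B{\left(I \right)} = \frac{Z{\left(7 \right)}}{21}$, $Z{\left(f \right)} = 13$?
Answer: $- \frac{6761}{7} \approx -965.86$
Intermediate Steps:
$B{\left(I \right)} = \frac{13}{21}$
$z = - \frac{149435}{7}$ ($z = \frac{13}{21 \frac{1}{-18629 - 15856}} = \frac{13}{21 \frac{1}{-34485}} = \frac{13}{21 \left(- \frac{1}{34485}\right)} = \frac{13}{21} \left(-34485\right) = - \frac{149435}{7} \approx -21348.0$)
$c = 20308$ ($c = 13415 + 6893 = 20308$)
$\left(q{\left(-3 - -74 \right)} + z\right) + c = \left(74 - \frac{149435}{7}\right) + 20308 = - \frac{148917}{7} + 20308 = - \frac{6761}{7}$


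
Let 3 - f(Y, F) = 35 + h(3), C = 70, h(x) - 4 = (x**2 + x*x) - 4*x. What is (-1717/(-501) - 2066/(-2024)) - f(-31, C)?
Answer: 23549641/507012 ≈ 46.448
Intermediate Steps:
h(x) = 4 - 4*x + 2*x**2 (h(x) = 4 + ((x**2 + x*x) - 4*x) = 4 + ((x**2 + x**2) - 4*x) = 4 + (2*x**2 - 4*x) = 4 + (-4*x + 2*x**2) = 4 - 4*x + 2*x**2)
f(Y, F) = -42 (f(Y, F) = 3 - (35 + (4 - 4*3 + 2*3**2)) = 3 - (35 + (4 - 12 + 2*9)) = 3 - (35 + (4 - 12 + 18)) = 3 - (35 + 10) = 3 - 1*45 = 3 - 45 = -42)
(-1717/(-501) - 2066/(-2024)) - f(-31, C) = (-1717/(-501) - 2066/(-2024)) - 1*(-42) = (-1717*(-1/501) - 2066*(-1/2024)) + 42 = (1717/501 + 1033/1012) + 42 = 2255137/507012 + 42 = 23549641/507012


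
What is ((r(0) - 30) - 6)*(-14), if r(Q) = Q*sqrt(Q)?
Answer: 504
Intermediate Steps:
r(Q) = Q**(3/2)
((r(0) - 30) - 6)*(-14) = ((0**(3/2) - 30) - 6)*(-14) = ((0 - 30) - 6)*(-14) = (-30 - 6)*(-14) = -36*(-14) = 504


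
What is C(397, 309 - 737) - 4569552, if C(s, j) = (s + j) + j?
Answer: -4570011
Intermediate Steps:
C(s, j) = s + 2*j (C(s, j) = (j + s) + j = s + 2*j)
C(397, 309 - 737) - 4569552 = (397 + 2*(309 - 737)) - 4569552 = (397 + 2*(-428)) - 4569552 = (397 - 856) - 4569552 = -459 - 4569552 = -4570011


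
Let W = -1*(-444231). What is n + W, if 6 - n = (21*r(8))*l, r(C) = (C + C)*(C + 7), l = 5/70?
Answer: 443877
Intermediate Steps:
l = 1/14 (l = 5*(1/70) = 1/14 ≈ 0.071429)
r(C) = 2*C*(7 + C) (r(C) = (2*C)*(7 + C) = 2*C*(7 + C))
n = -354 (n = 6 - 21*(2*8*(7 + 8))/14 = 6 - 21*(2*8*15)/14 = 6 - 21*240/14 = 6 - 5040/14 = 6 - 1*360 = 6 - 360 = -354)
W = 444231
n + W = -354 + 444231 = 443877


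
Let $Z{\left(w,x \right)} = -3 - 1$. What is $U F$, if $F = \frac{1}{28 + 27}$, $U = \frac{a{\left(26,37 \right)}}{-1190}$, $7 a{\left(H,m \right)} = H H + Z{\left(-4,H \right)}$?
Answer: $- \frac{48}{32725} \approx -0.0014668$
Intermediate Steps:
$Z{\left(w,x \right)} = -4$
$a{\left(H,m \right)} = - \frac{4}{7} + \frac{H^{2}}{7}$ ($a{\left(H,m \right)} = \frac{H H - 4}{7} = \frac{H^{2} - 4}{7} = \frac{-4 + H^{2}}{7} = - \frac{4}{7} + \frac{H^{2}}{7}$)
$U = - \frac{48}{595}$ ($U = \frac{- \frac{4}{7} + \frac{26^{2}}{7}}{-1190} = \left(- \frac{4}{7} + \frac{1}{7} \cdot 676\right) \left(- \frac{1}{1190}\right) = \left(- \frac{4}{7} + \frac{676}{7}\right) \left(- \frac{1}{1190}\right) = 96 \left(- \frac{1}{1190}\right) = - \frac{48}{595} \approx -0.080672$)
$F = \frac{1}{55} \approx 0.018182$
$U F = \left(- \frac{48}{595}\right) \frac{1}{55} = - \frac{48}{32725}$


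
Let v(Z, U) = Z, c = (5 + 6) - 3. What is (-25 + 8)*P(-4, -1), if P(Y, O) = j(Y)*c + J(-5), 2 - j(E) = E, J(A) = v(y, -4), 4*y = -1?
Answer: -3247/4 ≈ -811.75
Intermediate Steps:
y = -¼ (y = (¼)*(-1) = -¼ ≈ -0.25000)
c = 8 (c = 11 - 3 = 8)
J(A) = -¼
j(E) = 2 - E
P(Y, O) = 63/4 - 8*Y (P(Y, O) = (2 - Y)*8 - ¼ = (16 - 8*Y) - ¼ = 63/4 - 8*Y)
(-25 + 8)*P(-4, -1) = (-25 + 8)*(63/4 - 8*(-4)) = -17*(63/4 + 32) = -17*191/4 = -3247/4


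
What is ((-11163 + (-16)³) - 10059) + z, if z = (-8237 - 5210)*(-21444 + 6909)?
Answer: 195426827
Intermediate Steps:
z = 195452145 (z = -13447*(-14535) = 195452145)
((-11163 + (-16)³) - 10059) + z = ((-11163 + (-16)³) - 10059) + 195452145 = ((-11163 - 4096) - 10059) + 195452145 = (-15259 - 10059) + 195452145 = -25318 + 195452145 = 195426827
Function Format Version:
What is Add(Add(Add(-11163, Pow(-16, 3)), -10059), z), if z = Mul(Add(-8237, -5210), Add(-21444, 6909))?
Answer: 195426827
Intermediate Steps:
z = 195452145 (z = Mul(-13447, -14535) = 195452145)
Add(Add(Add(-11163, Pow(-16, 3)), -10059), z) = Add(Add(Add(-11163, Pow(-16, 3)), -10059), 195452145) = Add(Add(Add(-11163, -4096), -10059), 195452145) = Add(Add(-15259, -10059), 195452145) = Add(-25318, 195452145) = 195426827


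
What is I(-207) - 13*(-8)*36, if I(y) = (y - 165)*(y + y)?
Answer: 157752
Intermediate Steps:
I(y) = 2*y*(-165 + y) (I(y) = (-165 + y)*(2*y) = 2*y*(-165 + y))
I(-207) - 13*(-8)*36 = 2*(-207)*(-165 - 207) - 13*(-8)*36 = 2*(-207)*(-372) + 104*36 = 154008 + 3744 = 157752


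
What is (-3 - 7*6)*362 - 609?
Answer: -16899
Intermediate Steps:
(-3 - 7*6)*362 - 609 = (-3 - 42)*362 - 609 = -45*362 - 609 = -16290 - 609 = -16899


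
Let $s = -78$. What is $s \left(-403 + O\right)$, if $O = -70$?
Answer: $36894$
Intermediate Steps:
$s \left(-403 + O\right) = - 78 \left(-403 - 70\right) = \left(-78\right) \left(-473\right) = 36894$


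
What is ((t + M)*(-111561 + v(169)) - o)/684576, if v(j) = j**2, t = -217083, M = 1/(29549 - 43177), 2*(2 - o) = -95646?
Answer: 61386784903975/2332350432 ≈ 26320.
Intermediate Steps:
o = 47825 (o = 2 - 1/2*(-95646) = 2 + 47823 = 47825)
M = -1/13628 (M = 1/(-13628) = -1/13628 ≈ -7.3378e-5)
((t + M)*(-111561 + v(169)) - o)/684576 = ((-217083 - 1/13628)*(-111561 + 169**2) - 1*47825)/684576 = (-2958407125*(-111561 + 28561)/13628 - 47825)*(1/684576) = (-2958407125/13628*(-83000) - 47825)*(1/684576) = (61386947843750/3407 - 47825)*(1/684576) = (61386784903975/3407)*(1/684576) = 61386784903975/2332350432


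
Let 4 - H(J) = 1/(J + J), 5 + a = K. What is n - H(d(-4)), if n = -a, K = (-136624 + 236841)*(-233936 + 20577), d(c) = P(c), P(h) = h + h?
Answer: 342115182463/16 ≈ 2.1382e+10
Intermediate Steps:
P(h) = 2*h
d(c) = 2*c
K = -21382198903 (K = 100217*(-213359) = -21382198903)
a = -21382198908 (a = -5 - 21382198903 = -21382198908)
H(J) = 4 - 1/(2*J) (H(J) = 4 - 1/(J + J) = 4 - 1/(2*J))
n = 21382198908 (n = -1*(-21382198908) = 21382198908)
n - H(d(-4)) = 21382198908 - (4 - 1/(2*(2*(-4)))) = 21382198908 - (4 - ½/(-8)) = 21382198908 - (4 - ½*(-⅛)) = 21382198908 - (4 + 1/16) = 21382198908 - 1*65/16 = 21382198908 - 65/16 = 342115182463/16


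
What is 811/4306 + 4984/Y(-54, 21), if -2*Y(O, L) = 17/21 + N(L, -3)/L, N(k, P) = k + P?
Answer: -128762569/21530 ≈ -5980.6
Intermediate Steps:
N(k, P) = P + k
Y(O, L) = -17/42 - (-3 + L)/(2*L) (Y(O, L) = -(17/21 + (-3 + L)/L)/2 = -17/42 - (-3 + L)/(2*L))
811/4306 + 4984/Y(-54, 21) = 811/4306 + 4984/(((1/42)*(63 - 38*21)/21)) = 811*(1/4306) + 4984/(((1/42)*(1/21)*(63 - 798))) = 811/4306 + 4984/(((1/42)*(1/21)*(-735))) = 811/4306 + 4984/(-⅚) = 811/4306 + 4984*(-6/5) = 811/4306 - 29904/5 = -128762569/21530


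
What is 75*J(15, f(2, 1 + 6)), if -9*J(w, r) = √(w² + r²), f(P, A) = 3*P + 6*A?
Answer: -25*√281 ≈ -419.08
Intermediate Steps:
J(w, r) = -√(r² + w²)/9 (J(w, r) = -√(w² + r²)/9 = -√(r² + w²)/9)
75*J(15, f(2, 1 + 6)) = 75*(-√((3*2 + 6*(1 + 6))² + 15²)/9) = 75*(-√((6 + 6*7)² + 225)/9) = 75*(-√((6 + 42)² + 225)/9) = 75*(-√(48² + 225)/9) = 75*(-√(2304 + 225)/9) = 75*(-√281/3) = -25*√281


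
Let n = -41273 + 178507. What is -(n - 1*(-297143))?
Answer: -434377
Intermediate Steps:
n = 137234
-(n - 1*(-297143)) = -(137234 - 1*(-297143)) = -(137234 + 297143) = -1*434377 = -434377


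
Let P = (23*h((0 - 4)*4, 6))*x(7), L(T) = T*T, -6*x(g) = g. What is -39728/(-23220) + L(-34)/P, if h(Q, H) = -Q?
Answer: -1834831/1869210 ≈ -0.98161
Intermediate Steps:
x(g) = -g/6
L(T) = T²
P = -1288/3 (P = (23*(-(0 - 4)*4))*(-⅙*7) = (23*(-(-4)*4))*(-7/6) = (23*(-1*(-16)))*(-7/6) = (23*16)*(-7/6) = 368*(-7/6) = -1288/3 ≈ -429.33)
-39728/(-23220) + L(-34)/P = -39728/(-23220) + (-34)²/(-1288/3) = -39728*(-1/23220) + 1156*(-3/1288) = 9932/5805 - 867/322 = -1834831/1869210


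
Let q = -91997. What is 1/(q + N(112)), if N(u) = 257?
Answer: -1/91740 ≈ -1.0900e-5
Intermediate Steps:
1/(q + N(112)) = 1/(-91997 + 257) = 1/(-91740) = -1/91740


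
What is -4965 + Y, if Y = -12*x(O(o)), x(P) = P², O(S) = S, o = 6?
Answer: -5397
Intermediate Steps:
Y = -432 (Y = -12*6² = -12*36 = -432)
-4965 + Y = -4965 - 432 = -5397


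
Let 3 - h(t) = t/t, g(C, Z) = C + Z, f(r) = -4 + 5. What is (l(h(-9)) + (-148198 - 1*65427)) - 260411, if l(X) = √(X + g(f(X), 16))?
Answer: -474036 + √19 ≈ -4.7403e+5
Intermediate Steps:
f(r) = 1
h(t) = 2 (h(t) = 3 - t/t = 3 - 1*1 = 3 - 1 = 2)
l(X) = √(17 + X) (l(X) = √(X + (1 + 16)) = √(X + 17) = √(17 + X))
(l(h(-9)) + (-148198 - 1*65427)) - 260411 = (√(17 + 2) + (-148198 - 1*65427)) - 260411 = (√19 + (-148198 - 65427)) - 260411 = (√19 - 213625) - 260411 = (-213625 + √19) - 260411 = -474036 + √19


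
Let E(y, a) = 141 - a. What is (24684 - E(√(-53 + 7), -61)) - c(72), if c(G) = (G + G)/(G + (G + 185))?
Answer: 8054434/329 ≈ 24482.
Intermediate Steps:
c(G) = 2*G/(185 + 2*G) (c(G) = (2*G)/(G + (185 + G)) = (2*G)/(185 + 2*G) = 2*G/(185 + 2*G))
(24684 - E(√(-53 + 7), -61)) - c(72) = (24684 - (141 - 1*(-61))) - 2*72/(185 + 2*72) = (24684 - (141 + 61)) - 2*72/(185 + 144) = (24684 - 1*202) - 2*72/329 = (24684 - 202) - 2*72/329 = 24482 - 1*144/329 = 24482 - 144/329 = 8054434/329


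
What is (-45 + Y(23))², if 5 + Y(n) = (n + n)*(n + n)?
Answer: 4268356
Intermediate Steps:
Y(n) = -5 + 4*n² (Y(n) = -5 + (n + n)*(n + n) = -5 + (2*n)*(2*n) = -5 + 4*n²)
(-45 + Y(23))² = (-45 + (-5 + 4*23²))² = (-45 + (-5 + 4*529))² = (-45 + (-5 + 2116))² = (-45 + 2111)² = 2066² = 4268356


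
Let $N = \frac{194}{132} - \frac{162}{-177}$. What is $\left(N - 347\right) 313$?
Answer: $- \frac{420024403}{3894} \approx -1.0786 \cdot 10^{5}$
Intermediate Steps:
$N = \frac{9287}{3894}$ ($N = 194 \cdot \frac{1}{132} - - \frac{54}{59} = \frac{97}{66} + \frac{54}{59} = \frac{9287}{3894} \approx 2.385$)
$\left(N - 347\right) 313 = \left(\frac{9287}{3894} - 347\right) 313 = \left(- \frac{1341931}{3894}\right) 313 = - \frac{420024403}{3894}$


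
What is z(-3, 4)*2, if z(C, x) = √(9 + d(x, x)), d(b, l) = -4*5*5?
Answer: 2*I*√91 ≈ 19.079*I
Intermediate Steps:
d(b, l) = -100 (d(b, l) = -20*5 = -100)
z(C, x) = I*√91 (z(C, x) = √(9 - 100) = √(-91) = I*√91)
z(-3, 4)*2 = (I*√91)*2 = 2*I*√91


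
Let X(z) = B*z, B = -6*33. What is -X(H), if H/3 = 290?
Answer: 172260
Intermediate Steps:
B = -198
H = 870 (H = 3*290 = 870)
X(z) = -198*z
-X(H) = -(-198)*870 = -1*(-172260) = 172260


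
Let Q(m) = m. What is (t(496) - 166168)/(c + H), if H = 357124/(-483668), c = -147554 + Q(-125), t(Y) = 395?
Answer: 20044773841/17856990924 ≈ 1.1225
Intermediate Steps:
c = -147679 (c = -147554 - 125 = -147679)
H = -89281/120917 (H = 357124*(-1/483668) = -89281/120917 ≈ -0.73837)
(t(496) - 166168)/(c + H) = (395 - 166168)/(-147679 - 89281/120917) = -165773/(-17856990924/120917) = -165773*(-120917/17856990924) = 20044773841/17856990924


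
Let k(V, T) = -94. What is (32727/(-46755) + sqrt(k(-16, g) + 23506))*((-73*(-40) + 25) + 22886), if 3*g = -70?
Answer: -281790379/15585 + 51662*sqrt(5853) ≈ 3.9343e+6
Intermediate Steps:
g = -70/3 (g = (1/3)*(-70) = -70/3 ≈ -23.333)
(32727/(-46755) + sqrt(k(-16, g) + 23506))*((-73*(-40) + 25) + 22886) = (32727/(-46755) + sqrt(-94 + 23506))*((-73*(-40) + 25) + 22886) = (32727*(-1/46755) + sqrt(23412))*((2920 + 25) + 22886) = (-10909/15585 + 2*sqrt(5853))*(2945 + 22886) = (-10909/15585 + 2*sqrt(5853))*25831 = -281790379/15585 + 51662*sqrt(5853)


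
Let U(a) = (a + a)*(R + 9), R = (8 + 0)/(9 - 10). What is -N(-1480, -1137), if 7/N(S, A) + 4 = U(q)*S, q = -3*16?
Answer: -7/142076 ≈ -4.9269e-5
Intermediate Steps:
R = -8 (R = 8/(-1) = 8*(-1) = -8)
q = -48
U(a) = 2*a (U(a) = (a + a)*(-8 + 9) = (2*a)*1 = 2*a)
N(S, A) = 7/(-4 - 96*S) (N(S, A) = 7/(-4 + (2*(-48))*S) = 7/(-4 - 96*S))
-N(-1480, -1137) = -(-7)/(4 + 96*(-1480)) = -(-7)/(4 - 142080) = -(-7)/(-142076) = -(-7)*(-1)/142076 = -1*7/142076 = -7/142076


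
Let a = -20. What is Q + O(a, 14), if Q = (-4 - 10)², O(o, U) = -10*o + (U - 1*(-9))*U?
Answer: 718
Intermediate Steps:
O(o, U) = -10*o + U*(9 + U) (O(o, U) = -10*o + (U + 9)*U = -10*o + (9 + U)*U = -10*o + U*(9 + U))
Q = 196 (Q = (-14)² = 196)
Q + O(a, 14) = 196 + (14² - 10*(-20) + 9*14) = 196 + (196 + 200 + 126) = 196 + 522 = 718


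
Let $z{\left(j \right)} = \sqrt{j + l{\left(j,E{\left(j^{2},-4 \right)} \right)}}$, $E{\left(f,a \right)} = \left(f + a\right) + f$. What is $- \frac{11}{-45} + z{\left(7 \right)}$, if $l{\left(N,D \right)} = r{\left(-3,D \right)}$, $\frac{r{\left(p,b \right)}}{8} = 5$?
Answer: $\frac{11}{45} + \sqrt{47} \approx 7.1001$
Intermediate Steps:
$r{\left(p,b \right)} = 40$ ($r{\left(p,b \right)} = 8 \cdot 5 = 40$)
$E{\left(f,a \right)} = a + 2 f$ ($E{\left(f,a \right)} = \left(a + f\right) + f = a + 2 f$)
$l{\left(N,D \right)} = 40$
$z{\left(j \right)} = \sqrt{40 + j}$ ($z{\left(j \right)} = \sqrt{j + 40} = \sqrt{40 + j}$)
$- \frac{11}{-45} + z{\left(7 \right)} = - \frac{11}{-45} + \sqrt{40 + 7} = \left(-11\right) \left(- \frac{1}{45}\right) + \sqrt{47} = \frac{11}{45} + \sqrt{47}$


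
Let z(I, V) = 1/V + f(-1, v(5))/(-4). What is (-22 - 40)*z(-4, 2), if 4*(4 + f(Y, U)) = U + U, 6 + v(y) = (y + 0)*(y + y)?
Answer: 248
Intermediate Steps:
v(y) = -6 + 2*y² (v(y) = -6 + (y + 0)*(y + y) = -6 + y*(2*y) = -6 + 2*y²)
f(Y, U) = -4 + U/2 (f(Y, U) = -4 + (U + U)/4 = -4 + (2*U)/4 = -4 + U/2)
z(I, V) = -9/2 + 1/V (z(I, V) = 1/V + (-4 + (-6 + 2*5²)/2)/(-4) = 1/V + (-4 + (-6 + 2*25)/2)*(-¼) = 1/V + (-4 + (-6 + 50)/2)*(-¼) = 1/V + (-4 + (½)*44)*(-¼) = 1/V + (-4 + 22)*(-¼) = 1/V + 18*(-¼) = 1/V - 9/2 = -9/2 + 1/V)
(-22 - 40)*z(-4, 2) = (-22 - 40)*(-9/2 + 1/2) = -62*(-9/2 + ½) = -62*(-4) = 248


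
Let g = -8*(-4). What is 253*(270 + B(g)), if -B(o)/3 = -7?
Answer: 73623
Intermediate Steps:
g = 32
B(o) = 21 (B(o) = -3*(-7) = 21)
253*(270 + B(g)) = 253*(270 + 21) = 253*291 = 73623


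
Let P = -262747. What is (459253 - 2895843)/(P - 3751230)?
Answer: 2436590/4013977 ≈ 0.60703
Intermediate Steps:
(459253 - 2895843)/(P - 3751230) = (459253 - 2895843)/(-262747 - 3751230) = -2436590/(-4013977) = -2436590*(-1/4013977) = 2436590/4013977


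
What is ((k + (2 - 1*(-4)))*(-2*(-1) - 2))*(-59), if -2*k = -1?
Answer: 0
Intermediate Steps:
k = ½ (k = -½*(-1) = ½ ≈ 0.50000)
((k + (2 - 1*(-4)))*(-2*(-1) - 2))*(-59) = ((½ + (2 - 1*(-4)))*(-2*(-1) - 2))*(-59) = ((½ + (2 + 4))*(2 - 2))*(-59) = ((½ + 6)*0)*(-59) = ((13/2)*0)*(-59) = 0*(-59) = 0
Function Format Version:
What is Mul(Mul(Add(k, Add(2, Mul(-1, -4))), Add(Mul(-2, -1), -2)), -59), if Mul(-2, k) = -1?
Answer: 0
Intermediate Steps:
k = Rational(1, 2) (k = Mul(Rational(-1, 2), -1) = Rational(1, 2) ≈ 0.50000)
Mul(Mul(Add(k, Add(2, Mul(-1, -4))), Add(Mul(-2, -1), -2)), -59) = Mul(Mul(Add(Rational(1, 2), Add(2, Mul(-1, -4))), Add(Mul(-2, -1), -2)), -59) = Mul(Mul(Add(Rational(1, 2), Add(2, 4)), Add(2, -2)), -59) = Mul(Mul(Add(Rational(1, 2), 6), 0), -59) = Mul(Mul(Rational(13, 2), 0), -59) = Mul(0, -59) = 0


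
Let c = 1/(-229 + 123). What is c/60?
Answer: -1/6360 ≈ -0.00015723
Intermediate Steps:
c = -1/106 (c = 1/(-106) = -1/106 ≈ -0.0094340)
c/60 = -1/106/60 = -1/106*1/60 = -1/6360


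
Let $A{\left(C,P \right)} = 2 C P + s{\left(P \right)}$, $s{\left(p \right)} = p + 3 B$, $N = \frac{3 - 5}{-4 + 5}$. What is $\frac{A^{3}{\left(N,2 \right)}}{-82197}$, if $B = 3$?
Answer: $- \frac{3}{9133} \approx -0.00032848$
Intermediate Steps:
$N = -2$ ($N = - \frac{2}{1} = \left(-2\right) 1 = -2$)
$s{\left(p \right)} = 9 + p$ ($s{\left(p \right)} = p + 3 \cdot 3 = p + 9 = 9 + p$)
$A{\left(C,P \right)} = 9 + P + 2 C P$ ($A{\left(C,P \right)} = 2 C P + \left(9 + P\right) = 9 + P + 2 C P$)
$\frac{A^{3}{\left(N,2 \right)}}{-82197} = \frac{\left(9 + 2 + 2 \left(-2\right) 2\right)^{3}}{-82197} = \left(9 + 2 - 8\right)^{3} \left(- \frac{1}{82197}\right) = 3^{3} \left(- \frac{1}{82197}\right) = 27 \left(- \frac{1}{82197}\right) = - \frac{3}{9133}$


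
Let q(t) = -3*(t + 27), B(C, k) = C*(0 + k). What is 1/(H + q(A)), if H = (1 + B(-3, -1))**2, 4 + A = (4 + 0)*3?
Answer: -1/89 ≈ -0.011236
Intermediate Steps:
B(C, k) = C*k
A = 8 (A = -4 + (4 + 0)*3 = -4 + 4*3 = -4 + 12 = 8)
q(t) = -81 - 3*t (q(t) = -3*(27 + t) = -81 - 3*t)
H = 16 (H = (1 - 3*(-1))**2 = (1 + 3)**2 = 4**2 = 16)
1/(H + q(A)) = 1/(16 + (-81 - 3*8)) = 1/(16 + (-81 - 24)) = 1/(16 - 105) = 1/(-89) = -1/89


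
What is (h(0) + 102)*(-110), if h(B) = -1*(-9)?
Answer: -12210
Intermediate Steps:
h(B) = 9
(h(0) + 102)*(-110) = (9 + 102)*(-110) = 111*(-110) = -12210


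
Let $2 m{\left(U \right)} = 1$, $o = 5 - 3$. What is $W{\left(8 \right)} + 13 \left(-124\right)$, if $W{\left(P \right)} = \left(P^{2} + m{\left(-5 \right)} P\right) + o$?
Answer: $-1542$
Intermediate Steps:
$o = 2$
$m{\left(U \right)} = \frac{1}{2}$ ($m{\left(U \right)} = \frac{1}{2} \cdot 1 = \frac{1}{2}$)
$W{\left(P \right)} = 2 + P^{2} + \frac{P}{2}$ ($W{\left(P \right)} = \left(P^{2} + \frac{P}{2}\right) + 2 = 2 + P^{2} + \frac{P}{2}$)
$W{\left(8 \right)} + 13 \left(-124\right) = \left(2 + 8^{2} + \frac{1}{2} \cdot 8\right) + 13 \left(-124\right) = \left(2 + 64 + 4\right) - 1612 = 70 - 1612 = -1542$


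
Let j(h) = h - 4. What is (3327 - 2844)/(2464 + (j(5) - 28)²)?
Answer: 483/3193 ≈ 0.15127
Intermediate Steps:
j(h) = -4 + h
(3327 - 2844)/(2464 + (j(5) - 28)²) = (3327 - 2844)/(2464 + ((-4 + 5) - 28)²) = 483/(2464 + (1 - 28)²) = 483/(2464 + (-27)²) = 483/(2464 + 729) = 483/3193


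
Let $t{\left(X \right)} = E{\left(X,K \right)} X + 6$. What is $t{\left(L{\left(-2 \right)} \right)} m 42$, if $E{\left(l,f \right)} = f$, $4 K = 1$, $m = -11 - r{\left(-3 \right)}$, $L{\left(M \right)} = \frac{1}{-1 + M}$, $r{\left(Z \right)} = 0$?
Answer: $- \frac{5467}{2} \approx -2733.5$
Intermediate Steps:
$m = -11$ ($m = -11 - 0 = -11 + 0 = -11$)
$K = \frac{1}{4}$ ($K = \frac{1}{4} \cdot 1 = \frac{1}{4} \approx 0.25$)
$t{\left(X \right)} = 6 + \frac{X}{4}$ ($t{\left(X \right)} = \frac{X}{4} + 6 = 6 + \frac{X}{4}$)
$t{\left(L{\left(-2 \right)} \right)} m 42 = \left(6 + \frac{1}{4 \left(-1 - 2\right)}\right) \left(-11\right) 42 = \left(6 + \frac{1}{4 \left(-3\right)}\right) \left(-11\right) 42 = \left(6 + \frac{1}{4} \left(- \frac{1}{3}\right)\right) \left(-11\right) 42 = \left(6 - \frac{1}{12}\right) \left(-11\right) 42 = \frac{71}{12} \left(-11\right) 42 = \left(- \frac{781}{12}\right) 42 = - \frac{5467}{2}$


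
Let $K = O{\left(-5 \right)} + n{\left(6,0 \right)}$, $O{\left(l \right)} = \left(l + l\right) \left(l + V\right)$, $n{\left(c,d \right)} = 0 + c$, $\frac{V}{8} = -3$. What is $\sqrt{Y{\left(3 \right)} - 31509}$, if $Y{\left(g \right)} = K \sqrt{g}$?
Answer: $\sqrt{-31509 + 296 \sqrt{3}} \approx 176.06 i$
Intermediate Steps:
$V = -24$ ($V = 8 \left(-3\right) = -24$)
$n{\left(c,d \right)} = c$
$O{\left(l \right)} = 2 l \left(-24 + l\right)$ ($O{\left(l \right)} = \left(l + l\right) \left(l - 24\right) = 2 l \left(-24 + l\right)$)
$K = 296$ ($K = 2 \left(-5\right) \left(-24 - 5\right) + 6 = 2 \left(-5\right) \left(-29\right) + 6 = 290 + 6 = 296$)
$Y{\left(g \right)} = 296 \sqrt{g}$
$\sqrt{Y{\left(3 \right)} - 31509} = \sqrt{296 \sqrt{3} - 31509} = \sqrt{-31509 + 296 \sqrt{3}}$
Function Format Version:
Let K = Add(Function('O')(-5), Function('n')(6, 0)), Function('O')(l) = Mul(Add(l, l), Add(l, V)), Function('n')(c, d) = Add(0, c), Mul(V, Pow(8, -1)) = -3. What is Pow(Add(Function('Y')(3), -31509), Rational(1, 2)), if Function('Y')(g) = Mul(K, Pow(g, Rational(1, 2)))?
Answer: Pow(Add(-31509, Mul(296, Pow(3, Rational(1, 2)))), Rational(1, 2)) ≈ Mul(176.06, I)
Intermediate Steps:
V = -24 (V = Mul(8, -3) = -24)
Function('n')(c, d) = c
Function('O')(l) = Mul(2, l, Add(-24, l)) (Function('O')(l) = Mul(Add(l, l), Add(l, -24)) = Mul(Mul(2, l), Add(-24, l)) = Mul(2, l, Add(-24, l)))
K = 296 (K = Add(Mul(2, -5, Add(-24, -5)), 6) = Add(Mul(2, -5, -29), 6) = Add(290, 6) = 296)
Function('Y')(g) = Mul(296, Pow(g, Rational(1, 2)))
Pow(Add(Function('Y')(3), -31509), Rational(1, 2)) = Pow(Add(Mul(296, Pow(3, Rational(1, 2))), -31509), Rational(1, 2)) = Pow(Add(-31509, Mul(296, Pow(3, Rational(1, 2)))), Rational(1, 2))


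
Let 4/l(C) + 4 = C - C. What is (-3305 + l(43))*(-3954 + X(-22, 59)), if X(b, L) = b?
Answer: 13144656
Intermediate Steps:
l(C) = -1 (l(C) = 4/(-4 + (C - C)) = 4/(-4 + 0) = 4/(-4) = 4*(-¼) = -1)
(-3305 + l(43))*(-3954 + X(-22, 59)) = (-3305 - 1)*(-3954 - 22) = -3306*(-3976) = 13144656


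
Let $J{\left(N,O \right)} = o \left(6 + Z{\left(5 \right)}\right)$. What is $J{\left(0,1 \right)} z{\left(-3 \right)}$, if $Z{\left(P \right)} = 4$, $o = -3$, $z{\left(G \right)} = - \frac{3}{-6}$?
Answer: $-15$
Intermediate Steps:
$z{\left(G \right)} = \frac{1}{2}$ ($z{\left(G \right)} = \left(-3\right) \left(- \frac{1}{6}\right) = \frac{1}{2}$)
$J{\left(N,O \right)} = -30$ ($J{\left(N,O \right)} = - 3 \left(6 + 4\right) = \left(-3\right) 10 = -30$)
$J{\left(0,1 \right)} z{\left(-3 \right)} = \left(-30\right) \frac{1}{2} = -15$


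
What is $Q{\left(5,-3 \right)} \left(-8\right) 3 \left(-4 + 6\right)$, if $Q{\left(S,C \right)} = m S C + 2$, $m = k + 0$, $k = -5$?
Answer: $-3696$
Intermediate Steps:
$m = -5$ ($m = -5 + 0 = -5$)
$Q{\left(S,C \right)} = 2 - 5 C S$ ($Q{\left(S,C \right)} = - 5 S C + 2 = - 5 C S + 2 = 2 - 5 C S$)
$Q{\left(5,-3 \right)} \left(-8\right) 3 \left(-4 + 6\right) = \left(2 - \left(-15\right) 5\right) \left(-8\right) 3 \left(-4 + 6\right) = \left(2 + 75\right) \left(-8\right) 3 \cdot 2 = 77 \left(-8\right) 6 = \left(-616\right) 6 = -3696$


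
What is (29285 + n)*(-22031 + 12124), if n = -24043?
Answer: -51932494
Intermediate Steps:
(29285 + n)*(-22031 + 12124) = (29285 - 24043)*(-22031 + 12124) = 5242*(-9907) = -51932494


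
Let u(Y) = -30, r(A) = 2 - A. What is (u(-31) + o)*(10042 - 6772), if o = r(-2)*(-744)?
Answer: -9829620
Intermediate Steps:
o = -2976 (o = (2 - 1*(-2))*(-744) = (2 + 2)*(-744) = 4*(-744) = -2976)
(u(-31) + o)*(10042 - 6772) = (-30 - 2976)*(10042 - 6772) = -3006*3270 = -9829620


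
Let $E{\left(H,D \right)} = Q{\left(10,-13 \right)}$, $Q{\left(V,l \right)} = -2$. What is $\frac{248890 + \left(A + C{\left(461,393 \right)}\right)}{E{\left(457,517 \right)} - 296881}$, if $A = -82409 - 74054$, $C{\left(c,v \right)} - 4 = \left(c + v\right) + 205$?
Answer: $- \frac{93490}{296883} \approx -0.31491$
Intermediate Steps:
$E{\left(H,D \right)} = -2$
$C{\left(c,v \right)} = 209 + c + v$ ($C{\left(c,v \right)} = 4 + \left(\left(c + v\right) + 205\right) = 4 + \left(205 + c + v\right) = 209 + c + v$)
$A = -156463$ ($A = -82409 - 74054 = -156463$)
$\frac{248890 + \left(A + C{\left(461,393 \right)}\right)}{E{\left(457,517 \right)} - 296881} = \frac{248890 + \left(-156463 + \left(209 + 461 + 393\right)\right)}{-2 - 296881} = \frac{248890 + \left(-156463 + 1063\right)}{-296883} = \left(248890 - 155400\right) \left(- \frac{1}{296883}\right) = 93490 \left(- \frac{1}{296883}\right) = - \frac{93490}{296883}$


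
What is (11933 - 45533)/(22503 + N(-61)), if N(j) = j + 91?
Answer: -1600/1073 ≈ -1.4911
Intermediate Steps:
N(j) = 91 + j
(11933 - 45533)/(22503 + N(-61)) = (11933 - 45533)/(22503 + (91 - 61)) = -33600/(22503 + 30) = -33600/22533 = -33600*1/22533 = -1600/1073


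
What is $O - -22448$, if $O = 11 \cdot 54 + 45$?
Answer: $23087$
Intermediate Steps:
$O = 639$ ($O = 594 + 45 = 639$)
$O - -22448 = 639 - -22448 = 639 + 22448 = 23087$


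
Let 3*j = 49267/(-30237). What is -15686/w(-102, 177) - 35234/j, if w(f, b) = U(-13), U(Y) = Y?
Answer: 42322250024/640471 ≈ 66080.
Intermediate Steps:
w(f, b) = -13
j = -49267/90711 (j = (49267/(-30237))/3 = (49267*(-1/30237))/3 = (⅓)*(-49267/30237) = -49267/90711 ≈ -0.54312)
-15686/w(-102, 177) - 35234/j = -15686/(-13) - 35234/(-49267/90711) = -15686*(-1/13) - 35234*(-90711/49267) = 15686/13 + 3196111374/49267 = 42322250024/640471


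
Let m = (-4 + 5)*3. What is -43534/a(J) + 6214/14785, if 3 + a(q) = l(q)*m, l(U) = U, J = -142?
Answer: 646315996/6342765 ≈ 101.90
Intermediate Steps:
m = 3 (m = 1*3 = 3)
a(q) = -3 + 3*q (a(q) = -3 + q*3 = -3 + 3*q)
-43534/a(J) + 6214/14785 = -43534/(-3 + 3*(-142)) + 6214/14785 = -43534/(-3 - 426) + 6214*(1/14785) = -43534/(-429) + 6214/14785 = -43534*(-1/429) + 6214/14785 = 43534/429 + 6214/14785 = 646315996/6342765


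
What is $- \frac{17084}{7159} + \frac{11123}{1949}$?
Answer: $\frac{46332841}{13952891} \approx 3.3207$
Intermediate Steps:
$- \frac{17084}{7159} + \frac{11123}{1949} = \frac{46332841}{13952891}$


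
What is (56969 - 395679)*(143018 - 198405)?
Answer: 18760130770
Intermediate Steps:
(56969 - 395679)*(143018 - 198405) = -338710*(-55387) = 18760130770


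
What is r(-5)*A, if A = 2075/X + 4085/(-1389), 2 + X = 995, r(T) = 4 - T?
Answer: -1174230/153253 ≈ -7.6620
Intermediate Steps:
X = 993 (X = -2 + 995 = 993)
A = -130470/153253 (A = 2075/993 + 4085/(-1389) = 2075*(1/993) + 4085*(-1/1389) = 2075/993 - 4085/1389 = -130470/153253 ≈ -0.85134)
r(-5)*A = (4 - 1*(-5))*(-130470/153253) = (4 + 5)*(-130470/153253) = 9*(-130470/153253) = -1174230/153253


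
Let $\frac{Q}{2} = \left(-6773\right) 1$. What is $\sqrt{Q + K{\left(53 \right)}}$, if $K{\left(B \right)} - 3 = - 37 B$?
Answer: $4 i \sqrt{969} \approx 124.52 i$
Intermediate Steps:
$K{\left(B \right)} = 3 - 37 B$
$Q = -13546$ ($Q = 2 \left(\left(-6773\right) 1\right) = 2 \left(-6773\right) = -13546$)
$\sqrt{Q + K{\left(53 \right)}} = \sqrt{-13546 + \left(3 - 1961\right)} = \sqrt{-13546 - 1958} = \sqrt{-15504} = 4 i \sqrt{969}$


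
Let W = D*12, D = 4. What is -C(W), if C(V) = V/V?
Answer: -1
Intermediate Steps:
W = 48 (W = 4*12 = 48)
C(V) = 1
-C(W) = -1*1 = -1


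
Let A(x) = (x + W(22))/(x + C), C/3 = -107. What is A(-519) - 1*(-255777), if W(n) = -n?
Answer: 214853221/840 ≈ 2.5578e+5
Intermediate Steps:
C = -321 (C = 3*(-107) = -321)
A(x) = (-22 + x)/(-321 + x) (A(x) = (x - 1*22)/(x - 321) = (x - 22)/(-321 + x) = (-22 + x)/(-321 + x))
A(-519) - 1*(-255777) = (-22 - 519)/(-321 - 519) - 1*(-255777) = -541/(-840) + 255777 = -1/840*(-541) + 255777 = 541/840 + 255777 = 214853221/840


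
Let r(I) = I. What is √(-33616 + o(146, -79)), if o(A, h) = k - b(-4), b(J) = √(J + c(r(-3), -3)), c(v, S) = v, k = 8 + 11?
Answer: √(-33597 - I*√7) ≈ 0.0072 - 183.29*I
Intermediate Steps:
k = 19
b(J) = √(-3 + J) (b(J) = √(J - 3) = √(-3 + J))
o(A, h) = 19 - I*√7 (o(A, h) = 19 - √(-3 - 4) = 19 - √(-7) = 19 - I*√7)
√(-33616 + o(146, -79)) = √(-33616 + (19 - I*√7)) = √(-33597 - I*√7)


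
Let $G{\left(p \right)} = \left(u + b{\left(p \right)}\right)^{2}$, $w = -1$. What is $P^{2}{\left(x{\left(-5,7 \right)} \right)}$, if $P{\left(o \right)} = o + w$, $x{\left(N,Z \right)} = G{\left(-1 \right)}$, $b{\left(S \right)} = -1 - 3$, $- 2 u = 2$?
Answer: $576$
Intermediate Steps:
$u = -1$ ($u = \left(- \frac{1}{2}\right) 2 = -1$)
$b{\left(S \right)} = -4$ ($b{\left(S \right)} = -1 - 3 = -4$)
$G{\left(p \right)} = 25$ ($G{\left(p \right)} = \left(-1 - 4\right)^{2} = \left(-5\right)^{2} = 25$)
$x{\left(N,Z \right)} = 25$
$P{\left(o \right)} = -1 + o$ ($P{\left(o \right)} = o - 1 = -1 + o$)
$P^{2}{\left(x{\left(-5,7 \right)} \right)} = \left(-1 + 25\right)^{2} = 24^{2} = 576$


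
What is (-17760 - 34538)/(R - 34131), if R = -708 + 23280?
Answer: 52298/11559 ≈ 4.5244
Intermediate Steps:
R = 22572
(-17760 - 34538)/(R - 34131) = (-17760 - 34538)/(22572 - 34131) = -52298/(-11559) = -52298*(-1/11559) = 52298/11559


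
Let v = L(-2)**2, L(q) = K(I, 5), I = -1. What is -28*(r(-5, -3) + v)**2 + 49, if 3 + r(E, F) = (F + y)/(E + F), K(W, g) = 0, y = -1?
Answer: -126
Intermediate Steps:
L(q) = 0
r(E, F) = -3 + (-1 + F)/(E + F) (r(E, F) = -3 + (F - 1)/(E + F) = -3 + (-1 + F)/(E + F))
v = 0 (v = 0**2 = 0)
-28*(r(-5, -3) + v)**2 + 49 = -28*((-1 - 3*(-5) - 2*(-3))/(-5 - 3) + 0)**2 + 49 = -28*((-1 + 15 + 6)/(-8) + 0)**2 + 49 = -28*(-1/8*20 + 0)**2 + 49 = -28*(-5/2 + 0)**2 + 49 = -28*(-5/2)**2 + 49 = -28*25/4 + 49 = -175 + 49 = -126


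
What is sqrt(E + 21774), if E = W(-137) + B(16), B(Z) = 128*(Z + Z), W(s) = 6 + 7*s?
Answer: sqrt(24917) ≈ 157.85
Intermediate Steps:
B(Z) = 256*Z (B(Z) = 128*(2*Z) = 256*Z)
E = 3143 (E = (6 + 7*(-137)) + 256*16 = (6 - 959) + 4096 = -953 + 4096 = 3143)
sqrt(E + 21774) = sqrt(3143 + 21774) = sqrt(24917)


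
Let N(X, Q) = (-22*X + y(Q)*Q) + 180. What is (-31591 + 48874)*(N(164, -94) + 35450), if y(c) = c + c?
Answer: 858861402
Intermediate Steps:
y(c) = 2*c
N(X, Q) = 180 - 22*X + 2*Q² (N(X, Q) = (-22*X + (2*Q)*Q) + 180 = (-22*X + 2*Q²) + 180 = 180 - 22*X + 2*Q²)
(-31591 + 48874)*(N(164, -94) + 35450) = (-31591 + 48874)*((180 - 22*164 + 2*(-94)²) + 35450) = 17283*((180 - 3608 + 2*8836) + 35450) = 17283*((180 - 3608 + 17672) + 35450) = 17283*(14244 + 35450) = 17283*49694 = 858861402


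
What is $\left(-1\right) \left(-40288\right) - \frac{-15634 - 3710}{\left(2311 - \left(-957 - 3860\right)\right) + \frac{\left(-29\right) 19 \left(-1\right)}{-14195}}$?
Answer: $\frac{4076671193872}{101181409} \approx 40291.0$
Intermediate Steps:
$\left(-1\right) \left(-40288\right) - \frac{-15634 - 3710}{\left(2311 - \left(-957 - 3860\right)\right) + \frac{\left(-29\right) 19 \left(-1\right)}{-14195}} = 40288 - - \frac{19344}{\left(2311 - \left(-957 - 3860\right)\right) + \left(-551\right) \left(-1\right) \left(- \frac{1}{14195}\right)} = 40288 - - \frac{19344}{\left(2311 - -4817\right) + 551 \left(- \frac{1}{14195}\right)} = 40288 - - \frac{19344}{\left(2311 + 4817\right) - \frac{551}{14195}} = 40288 - - \frac{19344}{7128 - \frac{551}{14195}} = 40288 - - \frac{19344}{\frac{101181409}{14195}} = 40288 - \left(-19344\right) \frac{14195}{101181409} = 40288 - - \frac{274588080}{101181409} = 40288 + \frac{274588080}{101181409} = \frac{4076671193872}{101181409}$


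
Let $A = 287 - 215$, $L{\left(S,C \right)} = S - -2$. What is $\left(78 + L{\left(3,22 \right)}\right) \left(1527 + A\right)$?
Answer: $132717$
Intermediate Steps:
$L{\left(S,C \right)} = 2 + S$ ($L{\left(S,C \right)} = S + 2 = 2 + S$)
$A = 72$
$\left(78 + L{\left(3,22 \right)}\right) \left(1527 + A\right) = \left(78 + \left(2 + 3\right)\right) \left(1527 + 72\right) = \left(78 + 5\right) 1599 = 83 \cdot 1599 = 132717$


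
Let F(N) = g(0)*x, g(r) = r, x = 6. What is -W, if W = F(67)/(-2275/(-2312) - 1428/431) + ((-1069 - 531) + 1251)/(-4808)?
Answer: -349/4808 ≈ -0.072587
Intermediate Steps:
F(N) = 0 (F(N) = 0*6 = 0)
W = 349/4808 (W = 0/(-2275/(-2312) - 1428/431) + ((-1069 - 531) + 1251)/(-4808) = 0/(-2275*(-1/2312) - 1428*1/431) + (-1600 + 1251)*(-1/4808) = 0/(2275/2312 - 1428/431) - 349*(-1/4808) = 0/(-2321011/996472) + 349/4808 = 0*(-996472/2321011) + 349/4808 = 0 + 349/4808 = 349/4808 ≈ 0.072587)
-W = -1*349/4808 = -349/4808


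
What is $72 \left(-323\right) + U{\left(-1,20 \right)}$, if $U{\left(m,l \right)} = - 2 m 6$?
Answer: $-23244$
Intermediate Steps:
$U{\left(m,l \right)} = - 12 m$
$72 \left(-323\right) + U{\left(-1,20 \right)} = 72 \left(-323\right) - -12 = -23256 + 12 = -23244$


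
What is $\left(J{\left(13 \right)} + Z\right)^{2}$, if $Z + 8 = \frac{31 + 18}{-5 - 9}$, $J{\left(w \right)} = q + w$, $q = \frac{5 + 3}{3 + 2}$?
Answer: $\frac{961}{100} \approx 9.61$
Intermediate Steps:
$q = \frac{8}{5} \approx 1.6$
$J{\left(w \right)} = \frac{8}{5} + w$
$Z = - \frac{23}{2}$ ($Z = -8 + \frac{31 + 18}{-5 - 9} = -8 + \frac{49}{-14} = -8 + 49 \left(- \frac{1}{14}\right) = -8 - \frac{7}{2} = - \frac{23}{2} \approx -11.5$)
$\left(J{\left(13 \right)} + Z\right)^{2} = \left(\left(\frac{8}{5} + 13\right) - \frac{23}{2}\right)^{2} = \left(\frac{73}{5} - \frac{23}{2}\right)^{2} = \left(\frac{31}{10}\right)^{2} = \frac{961}{100}$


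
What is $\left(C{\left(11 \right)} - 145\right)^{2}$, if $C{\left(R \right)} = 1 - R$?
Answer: $24025$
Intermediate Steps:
$\left(C{\left(11 \right)} - 145\right)^{2} = \left(\left(1 - 11\right) - 145\right)^{2} = \left(-10 - 145\right)^{2} = \left(-155\right)^{2} = 24025$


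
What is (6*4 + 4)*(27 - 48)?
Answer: -588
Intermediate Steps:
(6*4 + 4)*(27 - 48) = (24 + 4)*(-21) = 28*(-21) = -588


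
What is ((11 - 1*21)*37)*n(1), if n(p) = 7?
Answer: -2590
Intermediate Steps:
((11 - 1*21)*37)*n(1) = ((11 - 1*21)*37)*7 = ((11 - 21)*37)*7 = -10*37*7 = -370*7 = -2590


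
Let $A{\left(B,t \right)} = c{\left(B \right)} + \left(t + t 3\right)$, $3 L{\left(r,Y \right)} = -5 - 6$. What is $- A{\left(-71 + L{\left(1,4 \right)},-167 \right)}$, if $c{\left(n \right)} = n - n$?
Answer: $668$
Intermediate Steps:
$c{\left(n \right)} = 0$
$L{\left(r,Y \right)} = - \frac{11}{3}$ ($L{\left(r,Y \right)} = \frac{-5 - 6}{3} = \frac{1}{3} \left(-11\right) = - \frac{11}{3}$)
$A{\left(B,t \right)} = 4 t$ ($A{\left(B,t \right)} = 0 + \left(t + t 3\right) = 0 + \left(t + 3 t\right) = 0 + 4 t = 4 t$)
$- A{\left(-71 + L{\left(1,4 \right)},-167 \right)} = - 4 \left(-167\right) = \left(-1\right) \left(-668\right) = 668$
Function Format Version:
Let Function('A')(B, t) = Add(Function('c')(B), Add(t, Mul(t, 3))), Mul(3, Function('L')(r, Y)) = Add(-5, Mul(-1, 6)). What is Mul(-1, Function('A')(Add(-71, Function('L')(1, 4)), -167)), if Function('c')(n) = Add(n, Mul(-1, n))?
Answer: 668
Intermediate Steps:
Function('c')(n) = 0
Function('L')(r, Y) = Rational(-11, 3) (Function('L')(r, Y) = Mul(Rational(1, 3), Add(-5, Mul(-1, 6))) = Mul(Rational(1, 3), Add(-5, -6)) = Mul(Rational(1, 3), -11) = Rational(-11, 3))
Function('A')(B, t) = Mul(4, t) (Function('A')(B, t) = Add(0, Add(t, Mul(t, 3))) = Add(0, Add(t, Mul(3, t))) = Add(0, Mul(4, t)) = Mul(4, t))
Mul(-1, Function('A')(Add(-71, Function('L')(1, 4)), -167)) = Mul(-1, Mul(4, -167)) = Mul(-1, -668) = 668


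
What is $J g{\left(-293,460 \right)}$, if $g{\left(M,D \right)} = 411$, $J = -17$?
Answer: $-6987$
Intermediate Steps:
$J g{\left(-293,460 \right)} = \left(-17\right) 411 = -6987$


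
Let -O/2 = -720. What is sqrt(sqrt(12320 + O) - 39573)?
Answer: sqrt(-39573 + 8*sqrt(215)) ≈ 198.63*I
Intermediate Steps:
O = 1440 (O = -2*(-720) = 1440)
sqrt(sqrt(12320 + O) - 39573) = sqrt(sqrt(12320 + 1440) - 39573) = sqrt(sqrt(13760) - 39573) = sqrt(8*sqrt(215) - 39573) = sqrt(-39573 + 8*sqrt(215))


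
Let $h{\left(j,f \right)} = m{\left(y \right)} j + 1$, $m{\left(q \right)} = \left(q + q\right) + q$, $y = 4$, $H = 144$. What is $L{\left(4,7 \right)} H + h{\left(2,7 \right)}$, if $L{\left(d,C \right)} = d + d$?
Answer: $1177$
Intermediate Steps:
$m{\left(q \right)} = 3 q$ ($m{\left(q \right)} = 2 q + q = 3 q$)
$L{\left(d,C \right)} = 2 d$
$h{\left(j,f \right)} = 1 + 12 j$ ($h{\left(j,f \right)} = 3 \cdot 4 j + 1 = 12 j + 1 = 1 + 12 j$)
$L{\left(4,7 \right)} H + h{\left(2,7 \right)} = 2 \cdot 4 \cdot 144 + \left(1 + 12 \cdot 2\right) = 8 \cdot 144 + \left(1 + 24\right) = 1152 + 25 = 1177$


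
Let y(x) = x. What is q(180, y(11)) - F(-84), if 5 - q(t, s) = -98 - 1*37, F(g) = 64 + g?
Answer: 160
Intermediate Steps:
q(t, s) = 140 (q(t, s) = 5 - (-98 - 1*37) = 5 - (-98 - 37) = 5 - 1*(-135) = 5 + 135 = 140)
q(180, y(11)) - F(-84) = 140 - (64 - 84) = 140 - 1*(-20) = 140 + 20 = 160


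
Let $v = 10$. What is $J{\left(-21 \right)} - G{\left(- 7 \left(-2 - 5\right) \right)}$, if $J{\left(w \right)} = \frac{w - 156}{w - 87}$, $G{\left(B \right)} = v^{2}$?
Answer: $- \frac{3541}{36} \approx -98.361$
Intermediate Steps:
$G{\left(B \right)} = 100$ ($G{\left(B \right)} = 10^{2} = 100$)
$J{\left(w \right)} = \frac{-156 + w}{-87 + w}$
$J{\left(-21 \right)} - G{\left(- 7 \left(-2 - 5\right) \right)} = \frac{-156 - 21}{-87 - 21} - 100 = \frac{1}{-108} \left(-177\right) - 100 = \left(- \frac{1}{108}\right) \left(-177\right) - 100 = \frac{59}{36} - 100 = - \frac{3541}{36}$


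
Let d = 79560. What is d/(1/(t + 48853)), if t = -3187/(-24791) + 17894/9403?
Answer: 69698142145450080/17931521 ≈ 3.8869e+9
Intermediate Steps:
t = 473577515/233109773 (t = -3187*(-1/24791) + 17894*(1/9403) = 3187/24791 + 17894/9403 = 473577515/233109773 ≈ 2.0316)
d/(1/(t + 48853)) = 79560/(1/(473577515/233109773 + 48853)) = 79560/(1/(11388585317884/233109773)) = 79560/(233109773/11388585317884) = 79560*(11388585317884/233109773) = 69698142145450080/17931521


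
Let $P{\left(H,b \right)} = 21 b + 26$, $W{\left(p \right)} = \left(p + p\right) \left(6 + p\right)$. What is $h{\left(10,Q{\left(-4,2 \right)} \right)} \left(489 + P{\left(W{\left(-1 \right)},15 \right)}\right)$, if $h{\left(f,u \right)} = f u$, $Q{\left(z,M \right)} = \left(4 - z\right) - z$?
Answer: $99600$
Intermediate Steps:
$W{\left(p \right)} = 2 p \left(6 + p\right)$
$Q{\left(z,M \right)} = 4 - 2 z$
$P{\left(H,b \right)} = 26 + 21 b$
$h{\left(10,Q{\left(-4,2 \right)} \right)} \left(489 + P{\left(W{\left(-1 \right)},15 \right)}\right) = 10 \left(4 - -8\right) \left(489 + \left(26 + 21 \cdot 15\right)\right) = 10 \left(4 + 8\right) \left(489 + \left(26 + 315\right)\right) = 10 \cdot 12 \left(489 + 341\right) = 120 \cdot 830 = 99600$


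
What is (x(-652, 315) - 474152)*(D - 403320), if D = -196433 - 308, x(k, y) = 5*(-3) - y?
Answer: 284718143402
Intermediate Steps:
x(k, y) = -15 - y
D = -196741
(x(-652, 315) - 474152)*(D - 403320) = ((-15 - 1*315) - 474152)*(-196741 - 403320) = ((-15 - 315) - 474152)*(-600061) = (-330 - 474152)*(-600061) = -474482*(-600061) = 284718143402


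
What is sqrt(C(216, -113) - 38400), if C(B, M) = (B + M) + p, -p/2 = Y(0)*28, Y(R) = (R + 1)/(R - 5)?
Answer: I*sqrt(957145)/5 ≈ 195.67*I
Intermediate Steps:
Y(R) = (1 + R)/(-5 + R)
p = 56/5 (p = -2*(1 + 0)/(-5 + 0)*28 = -2*1/(-5)*28 = -2*(-1/5*1)*28 = -(-2)*28/5 = -2*(-28/5) = 56/5 ≈ 11.200)
C(B, M) = 56/5 + B + M (C(B, M) = (B + M) + 56/5 = 56/5 + B + M)
sqrt(C(216, -113) - 38400) = sqrt((56/5 + 216 - 113) - 38400) = sqrt(571/5 - 38400) = sqrt(-191429/5) = I*sqrt(957145)/5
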